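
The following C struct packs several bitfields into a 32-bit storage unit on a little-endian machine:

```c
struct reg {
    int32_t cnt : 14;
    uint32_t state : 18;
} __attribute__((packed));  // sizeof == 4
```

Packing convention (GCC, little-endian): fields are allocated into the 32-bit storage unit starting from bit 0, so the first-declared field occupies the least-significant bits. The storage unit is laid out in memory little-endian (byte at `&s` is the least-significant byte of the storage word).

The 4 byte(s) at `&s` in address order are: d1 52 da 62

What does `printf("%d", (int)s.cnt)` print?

[0]=0xd1 [1]=0x52 [2]=0xda [3]=0x62 (little-endian) → word 0x62da52d1
cnt [0+:14] = (word>>0) & 0x3fff = 4817  ←
state [14+:18] = (word>>14) & 0x3ffff = 101225
cnt signed 14b, MSB=0: value = 4817

4817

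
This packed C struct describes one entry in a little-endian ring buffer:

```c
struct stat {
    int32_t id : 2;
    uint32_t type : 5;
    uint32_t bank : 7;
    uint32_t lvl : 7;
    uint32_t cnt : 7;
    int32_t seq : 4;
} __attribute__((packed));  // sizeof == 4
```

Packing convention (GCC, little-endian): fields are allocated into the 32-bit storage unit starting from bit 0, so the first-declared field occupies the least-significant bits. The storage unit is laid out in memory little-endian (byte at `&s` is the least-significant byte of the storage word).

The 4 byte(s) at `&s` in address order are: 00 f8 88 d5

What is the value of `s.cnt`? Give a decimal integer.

44

[0]=0x00 [1]=0xf8 [2]=0x88 [3]=0xd5 (little-endian) → word 0xd588f800
id [0+:2] = (word>>0) & 0x3 = 0
type [2+:5] = (word>>2) & 0x1f = 0
bank [7+:7] = (word>>7) & 0x7f = 112
lvl [14+:7] = (word>>14) & 0x7f = 35
cnt [21+:7] = (word>>21) & 0x7f = 44  ←
seq [28+:4] = (word>>28) & 0xf = 13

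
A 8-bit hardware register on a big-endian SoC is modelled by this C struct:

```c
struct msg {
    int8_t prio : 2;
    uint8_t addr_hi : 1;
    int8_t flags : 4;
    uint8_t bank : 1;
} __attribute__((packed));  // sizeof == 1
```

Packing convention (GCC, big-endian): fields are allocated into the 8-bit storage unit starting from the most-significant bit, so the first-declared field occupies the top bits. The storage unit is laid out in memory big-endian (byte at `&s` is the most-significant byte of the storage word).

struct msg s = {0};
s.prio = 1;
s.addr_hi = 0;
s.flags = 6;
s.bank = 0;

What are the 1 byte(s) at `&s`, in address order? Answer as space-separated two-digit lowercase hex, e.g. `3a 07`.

prio:2 = 1 → 0x1 << 6 → word 0x40
addr_hi:1 = 0 → 0x0 << 5 → word 0x40
flags:4 = 6 → 0x6 << 1 → word 0x4c
bank:1 = 0 → 0x0 << 0 → word 0x4c
word = 0x4c → big-endian bytes:
  [0]=0x4c

4c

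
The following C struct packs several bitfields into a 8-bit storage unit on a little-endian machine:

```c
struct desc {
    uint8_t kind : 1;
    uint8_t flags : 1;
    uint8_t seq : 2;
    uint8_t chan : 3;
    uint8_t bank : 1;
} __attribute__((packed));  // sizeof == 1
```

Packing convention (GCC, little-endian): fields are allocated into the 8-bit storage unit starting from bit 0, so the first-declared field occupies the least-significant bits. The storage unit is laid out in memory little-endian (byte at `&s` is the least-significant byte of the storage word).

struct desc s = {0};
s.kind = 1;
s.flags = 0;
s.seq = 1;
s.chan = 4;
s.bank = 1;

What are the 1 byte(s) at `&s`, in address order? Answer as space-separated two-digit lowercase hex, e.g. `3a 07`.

kind (1b) val=1 bits=0x1 at bit 0: 0x01
flags (1b) val=0 bits=0x0 at bit 1: 0x01
seq (2b) val=1 bits=0x1 at bit 2: 0x05
chan (3b) val=4 bits=0x4 at bit 4: 0x45
bank (1b) val=1 bits=0x1 at bit 7: 0xc5
word = 0xc5 → little-endian bytes:
  [0]=0xc5

c5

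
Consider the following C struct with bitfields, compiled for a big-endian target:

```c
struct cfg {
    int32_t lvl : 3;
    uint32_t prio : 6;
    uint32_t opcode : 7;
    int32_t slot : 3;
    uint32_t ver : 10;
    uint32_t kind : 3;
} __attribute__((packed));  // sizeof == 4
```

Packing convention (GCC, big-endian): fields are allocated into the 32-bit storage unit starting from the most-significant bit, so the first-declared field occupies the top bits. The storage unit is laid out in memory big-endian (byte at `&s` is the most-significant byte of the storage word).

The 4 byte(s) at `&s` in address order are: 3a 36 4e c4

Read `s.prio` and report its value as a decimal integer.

52

[0]=0x3a [1]=0x36 [2]=0x4e [3]=0xc4 (big-endian) → word 0x3a364ec4
lvl:3 @ bit 29 → (0x3a364ec4>>29)&0x7 = 0x1
prio:6 @ bit 23 → (0x3a364ec4>>23)&0x3f = 0x34  ←
opcode:7 @ bit 16 → (0x3a364ec4>>16)&0x7f = 0x36
slot:3 @ bit 13 → (0x3a364ec4>>13)&0x7 = 0x2
ver:10 @ bit 3 → (0x3a364ec4>>3)&0x3ff = 0x1d8
kind:3 @ bit 0 → (0x3a364ec4>>0)&0x7 = 0x4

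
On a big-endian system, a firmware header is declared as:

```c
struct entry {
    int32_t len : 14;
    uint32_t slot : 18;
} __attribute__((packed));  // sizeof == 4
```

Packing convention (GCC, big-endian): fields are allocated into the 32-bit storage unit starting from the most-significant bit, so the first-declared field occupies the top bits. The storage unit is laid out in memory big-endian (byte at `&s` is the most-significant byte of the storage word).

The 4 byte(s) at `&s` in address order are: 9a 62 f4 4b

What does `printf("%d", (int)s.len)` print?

-6504

[0]=0x9a [1]=0x62 [2]=0xf4 [3]=0x4b (big-endian) → word 0x9a62f44b
len:14 @ bit 18 → (0x9a62f44b>>18)&0x3fff = 0x2698  ←
slot:18 @ bit 0 → (0x9a62f44b>>0)&0x3ffff = 0x2f44b
len signed 14b, MSB=1: 9880 - 16384 = -6504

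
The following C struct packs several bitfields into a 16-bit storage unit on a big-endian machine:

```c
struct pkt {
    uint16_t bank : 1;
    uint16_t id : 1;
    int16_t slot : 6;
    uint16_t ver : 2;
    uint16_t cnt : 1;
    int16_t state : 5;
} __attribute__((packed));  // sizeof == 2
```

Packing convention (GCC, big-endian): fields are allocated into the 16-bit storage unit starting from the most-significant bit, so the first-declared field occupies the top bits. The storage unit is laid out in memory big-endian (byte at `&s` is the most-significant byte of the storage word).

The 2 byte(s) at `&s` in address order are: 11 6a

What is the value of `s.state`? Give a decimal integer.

10

[0]=0x11 [1]=0x6a (big-endian) → word 0x116a
bank:1 @ bit 15 → (0x116a>>15)&0x1 = 0x0
id:1 @ bit 14 → (0x116a>>14)&0x1 = 0x0
slot:6 @ bit 8 → (0x116a>>8)&0x3f = 0x11
ver:2 @ bit 6 → (0x116a>>6)&0x3 = 0x1
cnt:1 @ bit 5 → (0x116a>>5)&0x1 = 0x1
state:5 @ bit 0 → (0x116a>>0)&0x1f = 0xa  ←
state signed 5b, MSB=0: value = 10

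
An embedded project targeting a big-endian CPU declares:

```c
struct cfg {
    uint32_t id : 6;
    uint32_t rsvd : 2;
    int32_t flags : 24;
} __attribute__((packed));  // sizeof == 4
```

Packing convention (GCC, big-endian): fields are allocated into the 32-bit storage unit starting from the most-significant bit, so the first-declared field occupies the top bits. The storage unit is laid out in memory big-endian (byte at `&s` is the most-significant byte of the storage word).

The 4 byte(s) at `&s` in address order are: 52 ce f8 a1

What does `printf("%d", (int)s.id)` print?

[0]=0x52 [1]=0xce [2]=0xf8 [3]=0xa1 (big-endian) → word 0x52cef8a1
id:6 @ bit 26 → (0x52cef8a1>>26)&0x3f = 0x14  ←
rsvd:2 @ bit 24 → (0x52cef8a1>>24)&0x3 = 0x2
flags:24 @ bit 0 → (0x52cef8a1>>0)&0xffffff = 0xcef8a1

20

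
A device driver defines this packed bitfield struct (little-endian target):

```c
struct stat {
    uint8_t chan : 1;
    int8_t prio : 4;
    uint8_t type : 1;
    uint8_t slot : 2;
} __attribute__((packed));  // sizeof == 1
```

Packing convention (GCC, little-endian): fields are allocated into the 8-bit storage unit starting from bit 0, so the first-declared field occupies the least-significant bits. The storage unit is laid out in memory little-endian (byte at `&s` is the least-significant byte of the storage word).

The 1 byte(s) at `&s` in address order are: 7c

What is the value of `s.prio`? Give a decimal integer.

[0]=0x7c (little-endian) → word 0x7c
chan:1 @ bit 0 → (0x7c>>0)&0x1 = 0x0
prio:4 @ bit 1 → (0x7c>>1)&0xf = 0xe  ←
type:1 @ bit 5 → (0x7c>>5)&0x1 = 0x1
slot:2 @ bit 6 → (0x7c>>6)&0x3 = 0x1
prio signed 4b, MSB=1: 14 - 16 = -2

-2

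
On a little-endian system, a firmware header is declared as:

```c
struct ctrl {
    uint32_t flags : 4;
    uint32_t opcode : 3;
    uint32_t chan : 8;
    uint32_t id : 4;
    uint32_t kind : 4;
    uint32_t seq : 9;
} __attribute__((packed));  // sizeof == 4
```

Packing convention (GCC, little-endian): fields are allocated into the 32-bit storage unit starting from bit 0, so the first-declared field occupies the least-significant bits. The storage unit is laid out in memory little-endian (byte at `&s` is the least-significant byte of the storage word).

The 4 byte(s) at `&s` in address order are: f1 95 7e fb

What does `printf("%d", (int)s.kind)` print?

15

[0]=0xf1 [1]=0x95 [2]=0x7e [3]=0xfb (little-endian) → word 0xfb7e95f1
flags [0+:4] = (word>>0) & 0xf = 1
opcode [4+:3] = (word>>4) & 0x7 = 7
chan [7+:8] = (word>>7) & 0xff = 43
id [15+:4] = (word>>15) & 0xf = 13
kind [19+:4] = (word>>19) & 0xf = 15  ←
seq [23+:9] = (word>>23) & 0x1ff = 502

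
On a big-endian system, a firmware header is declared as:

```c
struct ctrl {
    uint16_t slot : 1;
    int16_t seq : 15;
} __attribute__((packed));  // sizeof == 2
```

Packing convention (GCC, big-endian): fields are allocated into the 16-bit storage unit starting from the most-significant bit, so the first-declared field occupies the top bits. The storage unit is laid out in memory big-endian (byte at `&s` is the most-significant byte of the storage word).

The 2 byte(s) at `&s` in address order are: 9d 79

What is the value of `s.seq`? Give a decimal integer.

7545

[0]=0x9d [1]=0x79 (big-endian) → word 0x9d79
slot [15+:1] = (word>>15) & 0x1 = 1
seq [0+:15] = (word>>0) & 0x7fff = 7545  ←
seq signed 15b, MSB=0: value = 7545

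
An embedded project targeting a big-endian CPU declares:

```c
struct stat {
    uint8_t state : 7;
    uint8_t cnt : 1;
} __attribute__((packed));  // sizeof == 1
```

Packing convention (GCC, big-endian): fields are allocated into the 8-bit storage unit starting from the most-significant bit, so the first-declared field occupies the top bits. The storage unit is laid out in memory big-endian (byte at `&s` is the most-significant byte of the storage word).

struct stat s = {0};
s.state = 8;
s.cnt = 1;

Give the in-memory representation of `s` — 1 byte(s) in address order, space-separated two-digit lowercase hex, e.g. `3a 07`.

11

[1+:7] state=8 & 0x7f = 0x8; word=0x10
[0+:1] cnt=1 & 0x1 = 0x1; word=0x11
word = 0x11 → big-endian bytes:
  [0]=0x11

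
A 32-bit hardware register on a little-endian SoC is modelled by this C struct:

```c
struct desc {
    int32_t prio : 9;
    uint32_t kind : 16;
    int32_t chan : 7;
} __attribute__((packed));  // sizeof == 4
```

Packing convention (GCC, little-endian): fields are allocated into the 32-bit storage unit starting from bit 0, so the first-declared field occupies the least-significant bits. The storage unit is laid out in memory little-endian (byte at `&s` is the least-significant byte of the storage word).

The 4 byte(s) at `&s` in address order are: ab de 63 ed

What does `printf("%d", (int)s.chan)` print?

-10

[0]=0xab [1]=0xde [2]=0x63 [3]=0xed (little-endian) → word 0xed63deab
prio [0+:9] = (word>>0) & 0x1ff = 171
kind [9+:16] = (word>>9) & 0xffff = 45551
chan [25+:7] = (word>>25) & 0x7f = 118  ←
chan signed 7b, MSB=1: 118 - 128 = -10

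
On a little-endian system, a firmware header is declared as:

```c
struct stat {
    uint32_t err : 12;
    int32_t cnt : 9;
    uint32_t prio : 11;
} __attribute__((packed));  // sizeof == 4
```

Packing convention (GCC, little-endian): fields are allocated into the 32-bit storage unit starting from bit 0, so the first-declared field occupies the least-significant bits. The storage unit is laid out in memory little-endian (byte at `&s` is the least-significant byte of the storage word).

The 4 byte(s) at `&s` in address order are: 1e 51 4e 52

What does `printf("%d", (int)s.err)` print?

286

[0]=0x1e [1]=0x51 [2]=0x4e [3]=0x52 (little-endian) → word 0x524e511e
err:12 @ bit 0 → (0x524e511e>>0)&0xfff = 0x11e  ←
cnt:9 @ bit 12 → (0x524e511e>>12)&0x1ff = 0xe5
prio:11 @ bit 21 → (0x524e511e>>21)&0x7ff = 0x292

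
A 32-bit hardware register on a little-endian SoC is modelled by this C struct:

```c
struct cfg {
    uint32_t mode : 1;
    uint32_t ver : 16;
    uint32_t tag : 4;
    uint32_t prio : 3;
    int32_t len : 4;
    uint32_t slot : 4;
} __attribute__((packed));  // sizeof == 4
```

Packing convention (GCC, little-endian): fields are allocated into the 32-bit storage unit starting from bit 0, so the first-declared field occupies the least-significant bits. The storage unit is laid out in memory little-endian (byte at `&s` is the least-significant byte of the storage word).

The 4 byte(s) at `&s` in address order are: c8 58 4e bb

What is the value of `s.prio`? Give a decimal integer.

2

[0]=0xc8 [1]=0x58 [2]=0x4e [3]=0xbb (little-endian) → word 0xbb4e58c8
mode [0+:1] = (word>>0) & 0x1 = 0
ver [1+:16] = (word>>1) & 0xffff = 11364
tag [17+:4] = (word>>17) & 0xf = 7
prio [21+:3] = (word>>21) & 0x7 = 2  ←
len [24+:4] = (word>>24) & 0xf = 11
slot [28+:4] = (word>>28) & 0xf = 11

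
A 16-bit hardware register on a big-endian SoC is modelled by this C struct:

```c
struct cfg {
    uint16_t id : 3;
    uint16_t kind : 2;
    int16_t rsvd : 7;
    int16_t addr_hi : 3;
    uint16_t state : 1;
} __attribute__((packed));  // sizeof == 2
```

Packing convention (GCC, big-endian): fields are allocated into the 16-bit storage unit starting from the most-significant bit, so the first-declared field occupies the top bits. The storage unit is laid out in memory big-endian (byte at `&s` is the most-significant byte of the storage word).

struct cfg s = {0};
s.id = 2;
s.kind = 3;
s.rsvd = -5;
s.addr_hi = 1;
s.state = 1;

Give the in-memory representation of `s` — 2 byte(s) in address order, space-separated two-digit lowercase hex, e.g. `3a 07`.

5f b3

id (3b) val=2 bits=0x2 at bit 13: 0x4000
kind (2b) val=3 bits=0x3 at bit 11: 0x5800
rsvd (7b) val=-5 bits=0x7b at bit 4: 0x5fb0
addr_hi (3b) val=1 bits=0x1 at bit 1: 0x5fb2
state (1b) val=1 bits=0x1 at bit 0: 0x5fb3
word = 0x5fb3 → big-endian bytes:
  [0]=0x5f  [1]=0xb3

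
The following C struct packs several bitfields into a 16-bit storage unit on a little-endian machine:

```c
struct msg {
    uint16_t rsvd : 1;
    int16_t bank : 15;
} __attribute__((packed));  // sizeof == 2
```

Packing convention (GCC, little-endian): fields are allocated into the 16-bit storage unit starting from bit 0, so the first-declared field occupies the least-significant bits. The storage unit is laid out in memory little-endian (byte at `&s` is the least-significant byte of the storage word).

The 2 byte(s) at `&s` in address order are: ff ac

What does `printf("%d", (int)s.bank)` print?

-10625

[0]=0xff [1]=0xac (little-endian) → word 0xacff
rsvd:1 @ bit 0 → (0xacff>>0)&0x1 = 0x1
bank:15 @ bit 1 → (0xacff>>1)&0x7fff = 0x567f  ←
bank signed 15b, MSB=1: 22143 - 32768 = -10625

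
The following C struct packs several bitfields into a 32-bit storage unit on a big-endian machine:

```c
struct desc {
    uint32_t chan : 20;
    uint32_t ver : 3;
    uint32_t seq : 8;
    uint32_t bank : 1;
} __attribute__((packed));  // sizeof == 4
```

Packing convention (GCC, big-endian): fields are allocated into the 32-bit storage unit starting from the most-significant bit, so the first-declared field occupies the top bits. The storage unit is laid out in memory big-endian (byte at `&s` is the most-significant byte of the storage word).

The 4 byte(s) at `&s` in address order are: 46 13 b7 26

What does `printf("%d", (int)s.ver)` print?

[0]=0x46 [1]=0x13 [2]=0xb7 [3]=0x26 (big-endian) → word 0x4613b726
chan:20 @ bit 12 → (0x4613b726>>12)&0xfffff = 0x4613b
ver:3 @ bit 9 → (0x4613b726>>9)&0x7 = 0x3  ←
seq:8 @ bit 1 → (0x4613b726>>1)&0xff = 0x93
bank:1 @ bit 0 → (0x4613b726>>0)&0x1 = 0x0

3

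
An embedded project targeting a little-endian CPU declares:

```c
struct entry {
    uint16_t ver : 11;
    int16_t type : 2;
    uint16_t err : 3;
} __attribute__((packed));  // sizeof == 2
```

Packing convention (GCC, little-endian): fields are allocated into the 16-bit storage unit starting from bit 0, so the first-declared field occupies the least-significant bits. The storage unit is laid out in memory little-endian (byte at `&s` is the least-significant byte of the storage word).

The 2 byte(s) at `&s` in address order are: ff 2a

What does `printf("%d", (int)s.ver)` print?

767

[0]=0xff [1]=0x2a (little-endian) → word 0x2aff
ver [0+:11] = (word>>0) & 0x7ff = 767  ←
type [11+:2] = (word>>11) & 0x3 = 1
err [13+:3] = (word>>13) & 0x7 = 1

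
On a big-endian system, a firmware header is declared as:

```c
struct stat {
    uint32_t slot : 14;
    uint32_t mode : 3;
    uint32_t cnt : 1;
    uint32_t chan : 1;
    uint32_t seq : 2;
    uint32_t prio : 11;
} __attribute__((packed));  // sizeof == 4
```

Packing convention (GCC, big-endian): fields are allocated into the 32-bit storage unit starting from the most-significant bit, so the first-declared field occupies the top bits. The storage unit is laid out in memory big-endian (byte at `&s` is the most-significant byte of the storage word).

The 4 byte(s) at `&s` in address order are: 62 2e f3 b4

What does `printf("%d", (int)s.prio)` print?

948

[0]=0x62 [1]=0x2e [2]=0xf3 [3]=0xb4 (big-endian) → word 0x622ef3b4
slot [18+:14] = (word>>18) & 0x3fff = 6283
mode [15+:3] = (word>>15) & 0x7 = 5
cnt [14+:1] = (word>>14) & 0x1 = 1
chan [13+:1] = (word>>13) & 0x1 = 1
seq [11+:2] = (word>>11) & 0x3 = 2
prio [0+:11] = (word>>0) & 0x7ff = 948  ←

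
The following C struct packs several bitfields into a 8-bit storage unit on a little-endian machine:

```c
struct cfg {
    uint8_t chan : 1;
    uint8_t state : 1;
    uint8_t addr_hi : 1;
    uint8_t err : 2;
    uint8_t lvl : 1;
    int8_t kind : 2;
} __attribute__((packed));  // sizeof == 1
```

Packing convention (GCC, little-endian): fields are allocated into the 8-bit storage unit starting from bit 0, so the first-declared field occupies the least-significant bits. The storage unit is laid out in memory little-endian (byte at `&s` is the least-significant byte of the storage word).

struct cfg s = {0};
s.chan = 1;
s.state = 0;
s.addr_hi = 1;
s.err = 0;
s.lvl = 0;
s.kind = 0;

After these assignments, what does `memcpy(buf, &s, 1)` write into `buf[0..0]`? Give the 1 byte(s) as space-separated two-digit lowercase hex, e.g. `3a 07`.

05

chan (1b) val=1 bits=0x1 at bit 0: 0x01
state (1b) val=0 bits=0x0 at bit 1: 0x01
addr_hi (1b) val=1 bits=0x1 at bit 2: 0x05
err (2b) val=0 bits=0x0 at bit 3: 0x05
lvl (1b) val=0 bits=0x0 at bit 5: 0x05
kind (2b) val=0 bits=0x0 at bit 6: 0x05
word = 0x05 → little-endian bytes:
  [0]=0x05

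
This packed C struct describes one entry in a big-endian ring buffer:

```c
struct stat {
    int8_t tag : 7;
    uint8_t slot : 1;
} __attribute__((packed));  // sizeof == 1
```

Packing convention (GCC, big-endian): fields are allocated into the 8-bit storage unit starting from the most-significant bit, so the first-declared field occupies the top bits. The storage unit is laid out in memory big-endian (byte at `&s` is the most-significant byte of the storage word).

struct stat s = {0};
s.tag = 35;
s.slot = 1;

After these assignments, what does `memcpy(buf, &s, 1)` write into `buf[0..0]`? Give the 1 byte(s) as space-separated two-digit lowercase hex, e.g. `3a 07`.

[1+:7] tag=35 & 0x7f = 0x23; word=0x46
[0+:1] slot=1 & 0x1 = 0x1; word=0x47
word = 0x47 → big-endian bytes:
  [0]=0x47

47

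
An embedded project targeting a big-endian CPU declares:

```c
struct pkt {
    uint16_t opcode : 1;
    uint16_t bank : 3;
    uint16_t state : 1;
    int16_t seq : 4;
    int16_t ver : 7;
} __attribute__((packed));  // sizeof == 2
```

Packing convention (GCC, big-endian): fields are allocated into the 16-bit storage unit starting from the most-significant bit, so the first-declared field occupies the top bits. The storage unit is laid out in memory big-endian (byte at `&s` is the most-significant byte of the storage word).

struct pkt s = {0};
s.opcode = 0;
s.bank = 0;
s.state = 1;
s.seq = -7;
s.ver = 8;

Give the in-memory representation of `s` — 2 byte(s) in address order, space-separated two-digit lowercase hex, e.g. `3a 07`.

0c 88

opcode (1b) val=0 bits=0x0 at bit 15: 0x0000
bank (3b) val=0 bits=0x0 at bit 12: 0x0000
state (1b) val=1 bits=0x1 at bit 11: 0x0800
seq (4b) val=-7 bits=0x9 at bit 7: 0x0c80
ver (7b) val=8 bits=0x8 at bit 0: 0x0c88
word = 0x0c88 → big-endian bytes:
  [0]=0x0c  [1]=0x88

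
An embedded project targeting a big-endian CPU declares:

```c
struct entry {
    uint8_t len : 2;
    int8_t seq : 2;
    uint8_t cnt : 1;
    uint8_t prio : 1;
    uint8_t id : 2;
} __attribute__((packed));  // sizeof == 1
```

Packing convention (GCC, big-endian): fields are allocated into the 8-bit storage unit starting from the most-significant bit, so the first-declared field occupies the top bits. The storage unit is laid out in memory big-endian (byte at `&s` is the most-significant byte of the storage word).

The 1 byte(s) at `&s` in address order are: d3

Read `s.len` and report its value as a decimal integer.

3

[0]=0xd3 (big-endian) → word 0xd3
len:2 @ bit 6 → (0xd3>>6)&0x3 = 0x3  ←
seq:2 @ bit 4 → (0xd3>>4)&0x3 = 0x1
cnt:1 @ bit 3 → (0xd3>>3)&0x1 = 0x0
prio:1 @ bit 2 → (0xd3>>2)&0x1 = 0x0
id:2 @ bit 0 → (0xd3>>0)&0x3 = 0x3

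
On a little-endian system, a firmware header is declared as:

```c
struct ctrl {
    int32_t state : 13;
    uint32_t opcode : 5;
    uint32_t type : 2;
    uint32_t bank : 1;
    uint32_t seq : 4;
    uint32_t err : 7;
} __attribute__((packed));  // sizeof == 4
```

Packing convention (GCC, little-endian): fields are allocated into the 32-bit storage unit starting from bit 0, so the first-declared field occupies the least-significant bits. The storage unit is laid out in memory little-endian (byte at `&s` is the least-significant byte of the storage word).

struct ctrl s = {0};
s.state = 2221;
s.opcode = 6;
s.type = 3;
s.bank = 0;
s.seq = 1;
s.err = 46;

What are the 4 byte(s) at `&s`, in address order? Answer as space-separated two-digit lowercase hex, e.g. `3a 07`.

ad c8 2c 5c

[0+:13] state=2221 & 0x1fff = 0x8ad; word=0x000008ad
[13+:5] opcode=6 & 0x1f = 0x6; word=0x0000c8ad
[18+:2] type=3 & 0x3 = 0x3; word=0x000cc8ad
[20+:1] bank=0 & 0x1 = 0x0; word=0x000cc8ad
[21+:4] seq=1 & 0xf = 0x1; word=0x002cc8ad
[25+:7] err=46 & 0x7f = 0x2e; word=0x5c2cc8ad
word = 0x5c2cc8ad → little-endian bytes:
  [0]=0xad  [1]=0xc8  [2]=0x2c  [3]=0x5c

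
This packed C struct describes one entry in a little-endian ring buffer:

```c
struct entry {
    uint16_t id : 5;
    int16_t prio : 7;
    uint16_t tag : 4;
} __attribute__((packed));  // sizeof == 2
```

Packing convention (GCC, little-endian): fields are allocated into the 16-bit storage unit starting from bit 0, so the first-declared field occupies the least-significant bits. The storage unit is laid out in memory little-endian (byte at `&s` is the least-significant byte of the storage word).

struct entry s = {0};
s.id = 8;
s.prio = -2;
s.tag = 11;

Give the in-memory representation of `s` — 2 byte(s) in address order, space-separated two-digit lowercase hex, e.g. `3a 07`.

[0+:5] id=8 & 0x1f = 0x8; word=0x0008
[5+:7] prio=-2 & 0x7f = 0x7e; word=0x0fc8
[12+:4] tag=11 & 0xf = 0xb; word=0xbfc8
word = 0xbfc8 → little-endian bytes:
  [0]=0xc8  [1]=0xbf

c8 bf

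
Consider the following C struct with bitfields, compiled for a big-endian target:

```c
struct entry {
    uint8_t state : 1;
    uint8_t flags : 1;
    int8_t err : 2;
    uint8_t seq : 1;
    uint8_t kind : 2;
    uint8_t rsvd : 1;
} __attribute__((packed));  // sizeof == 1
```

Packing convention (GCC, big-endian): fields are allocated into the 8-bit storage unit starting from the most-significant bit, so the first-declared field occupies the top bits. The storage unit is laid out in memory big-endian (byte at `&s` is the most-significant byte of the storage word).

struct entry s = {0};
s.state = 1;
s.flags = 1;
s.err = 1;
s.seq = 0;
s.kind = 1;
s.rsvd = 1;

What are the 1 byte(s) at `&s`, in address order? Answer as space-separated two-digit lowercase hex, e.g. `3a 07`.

state (1b) val=1 bits=0x1 at bit 7: 0x80
flags (1b) val=1 bits=0x1 at bit 6: 0xc0
err (2b) val=1 bits=0x1 at bit 4: 0xd0
seq (1b) val=0 bits=0x0 at bit 3: 0xd0
kind (2b) val=1 bits=0x1 at bit 1: 0xd2
rsvd (1b) val=1 bits=0x1 at bit 0: 0xd3
word = 0xd3 → big-endian bytes:
  [0]=0xd3

d3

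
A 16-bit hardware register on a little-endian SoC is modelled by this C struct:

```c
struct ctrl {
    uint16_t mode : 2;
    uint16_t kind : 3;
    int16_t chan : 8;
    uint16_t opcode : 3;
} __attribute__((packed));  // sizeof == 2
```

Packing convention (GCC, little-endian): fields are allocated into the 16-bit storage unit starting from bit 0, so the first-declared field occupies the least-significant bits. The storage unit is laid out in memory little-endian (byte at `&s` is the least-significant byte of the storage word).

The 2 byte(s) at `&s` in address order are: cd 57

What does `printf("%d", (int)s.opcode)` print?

[0]=0xcd [1]=0x57 (little-endian) → word 0x57cd
mode:2 @ bit 0 → (0x57cd>>0)&0x3 = 0x1
kind:3 @ bit 2 → (0x57cd>>2)&0x7 = 0x3
chan:8 @ bit 5 → (0x57cd>>5)&0xff = 0xbe
opcode:3 @ bit 13 → (0x57cd>>13)&0x7 = 0x2  ←

2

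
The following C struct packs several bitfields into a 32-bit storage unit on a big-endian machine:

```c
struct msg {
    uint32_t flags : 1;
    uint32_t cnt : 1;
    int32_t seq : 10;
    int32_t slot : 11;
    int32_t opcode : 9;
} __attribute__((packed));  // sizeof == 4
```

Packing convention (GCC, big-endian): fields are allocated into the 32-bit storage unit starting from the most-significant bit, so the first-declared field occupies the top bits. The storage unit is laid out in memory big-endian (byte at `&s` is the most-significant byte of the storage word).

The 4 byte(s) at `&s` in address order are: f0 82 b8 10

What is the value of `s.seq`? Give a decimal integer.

[0]=0xf0 [1]=0x82 [2]=0xb8 [3]=0x10 (big-endian) → word 0xf082b810
flags:1 @ bit 31 → (0xf082b810>>31)&0x1 = 0x1
cnt:1 @ bit 30 → (0xf082b810>>30)&0x1 = 0x1
seq:10 @ bit 20 → (0xf082b810>>20)&0x3ff = 0x308  ←
slot:11 @ bit 9 → (0xf082b810>>9)&0x7ff = 0x15c
opcode:9 @ bit 0 → (0xf082b810>>0)&0x1ff = 0x10
seq signed 10b, MSB=1: 776 - 1024 = -248

-248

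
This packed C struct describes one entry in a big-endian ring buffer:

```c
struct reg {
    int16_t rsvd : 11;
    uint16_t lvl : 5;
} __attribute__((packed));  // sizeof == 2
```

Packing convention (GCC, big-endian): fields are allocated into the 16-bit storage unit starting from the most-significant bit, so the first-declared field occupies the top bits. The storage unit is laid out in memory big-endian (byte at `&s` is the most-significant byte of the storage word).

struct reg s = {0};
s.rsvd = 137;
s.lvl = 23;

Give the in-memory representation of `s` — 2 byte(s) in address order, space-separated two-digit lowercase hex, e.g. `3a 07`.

rsvd (11b) val=137 bits=0x89 at bit 5: 0x1120
lvl (5b) val=23 bits=0x17 at bit 0: 0x1137
word = 0x1137 → big-endian bytes:
  [0]=0x11  [1]=0x37

11 37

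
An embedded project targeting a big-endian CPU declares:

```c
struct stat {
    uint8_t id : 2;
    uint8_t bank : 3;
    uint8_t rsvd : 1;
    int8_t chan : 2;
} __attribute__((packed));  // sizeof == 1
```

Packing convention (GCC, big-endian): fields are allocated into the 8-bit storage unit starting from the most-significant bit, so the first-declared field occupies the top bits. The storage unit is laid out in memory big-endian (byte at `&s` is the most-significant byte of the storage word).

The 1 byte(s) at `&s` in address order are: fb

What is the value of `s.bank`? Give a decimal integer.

7

[0]=0xfb (big-endian) → word 0xfb
id [6+:2] = (word>>6) & 0x3 = 3
bank [3+:3] = (word>>3) & 0x7 = 7  ←
rsvd [2+:1] = (word>>2) & 0x1 = 0
chan [0+:2] = (word>>0) & 0x3 = 3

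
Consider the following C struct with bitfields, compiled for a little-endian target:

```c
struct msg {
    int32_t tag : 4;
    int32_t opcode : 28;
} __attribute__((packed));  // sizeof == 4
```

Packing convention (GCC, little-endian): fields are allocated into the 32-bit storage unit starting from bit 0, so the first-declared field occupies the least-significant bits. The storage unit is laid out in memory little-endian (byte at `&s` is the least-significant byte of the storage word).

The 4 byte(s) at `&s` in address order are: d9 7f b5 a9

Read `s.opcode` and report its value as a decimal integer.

-90482691

[0]=0xd9 [1]=0x7f [2]=0xb5 [3]=0xa9 (little-endian) → word 0xa9b57fd9
tag:4 @ bit 0 → (0xa9b57fd9>>0)&0xf = 0x9
opcode:28 @ bit 4 → (0xa9b57fd9>>4)&0xfffffff = 0xa9b57fd  ←
opcode signed 28b, MSB=1: 177952765 - 268435456 = -90482691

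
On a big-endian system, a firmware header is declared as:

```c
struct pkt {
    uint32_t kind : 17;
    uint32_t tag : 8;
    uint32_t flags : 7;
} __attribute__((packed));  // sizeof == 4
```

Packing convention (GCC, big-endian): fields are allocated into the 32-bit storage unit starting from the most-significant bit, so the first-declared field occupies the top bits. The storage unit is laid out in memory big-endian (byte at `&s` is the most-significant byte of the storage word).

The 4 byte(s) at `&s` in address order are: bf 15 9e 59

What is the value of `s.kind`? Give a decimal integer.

97835

[0]=0xbf [1]=0x15 [2]=0x9e [3]=0x59 (big-endian) → word 0xbf159e59
kind:17 @ bit 15 → (0xbf159e59>>15)&0x1ffff = 0x17e2b  ←
tag:8 @ bit 7 → (0xbf159e59>>7)&0xff = 0x3c
flags:7 @ bit 0 → (0xbf159e59>>0)&0x7f = 0x59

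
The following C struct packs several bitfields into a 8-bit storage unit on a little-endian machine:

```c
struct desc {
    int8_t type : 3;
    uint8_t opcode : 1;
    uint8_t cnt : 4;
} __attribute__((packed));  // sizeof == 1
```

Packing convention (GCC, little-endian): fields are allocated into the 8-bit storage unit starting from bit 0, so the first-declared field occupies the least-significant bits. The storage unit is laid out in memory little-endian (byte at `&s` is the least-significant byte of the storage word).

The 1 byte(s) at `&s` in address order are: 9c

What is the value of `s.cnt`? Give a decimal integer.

[0]=0x9c (little-endian) → word 0x9c
type:3 @ bit 0 → (0x9c>>0)&0x7 = 0x4
opcode:1 @ bit 3 → (0x9c>>3)&0x1 = 0x1
cnt:4 @ bit 4 → (0x9c>>4)&0xf = 0x9  ←

9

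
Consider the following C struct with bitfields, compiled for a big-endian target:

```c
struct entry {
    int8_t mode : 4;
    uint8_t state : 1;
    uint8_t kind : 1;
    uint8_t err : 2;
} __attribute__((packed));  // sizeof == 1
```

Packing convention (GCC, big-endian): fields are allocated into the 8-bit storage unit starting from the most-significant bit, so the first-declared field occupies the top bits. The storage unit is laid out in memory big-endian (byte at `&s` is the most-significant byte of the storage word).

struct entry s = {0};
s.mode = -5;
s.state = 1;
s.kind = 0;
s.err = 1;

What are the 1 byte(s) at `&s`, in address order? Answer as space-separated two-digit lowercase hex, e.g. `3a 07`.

b9

[4+:4] mode=-5 & 0xf = 0xb; word=0xb0
[3+:1] state=1 & 0x1 = 0x1; word=0xb8
[2+:1] kind=0 & 0x1 = 0x0; word=0xb8
[0+:2] err=1 & 0x3 = 0x1; word=0xb9
word = 0xb9 → big-endian bytes:
  [0]=0xb9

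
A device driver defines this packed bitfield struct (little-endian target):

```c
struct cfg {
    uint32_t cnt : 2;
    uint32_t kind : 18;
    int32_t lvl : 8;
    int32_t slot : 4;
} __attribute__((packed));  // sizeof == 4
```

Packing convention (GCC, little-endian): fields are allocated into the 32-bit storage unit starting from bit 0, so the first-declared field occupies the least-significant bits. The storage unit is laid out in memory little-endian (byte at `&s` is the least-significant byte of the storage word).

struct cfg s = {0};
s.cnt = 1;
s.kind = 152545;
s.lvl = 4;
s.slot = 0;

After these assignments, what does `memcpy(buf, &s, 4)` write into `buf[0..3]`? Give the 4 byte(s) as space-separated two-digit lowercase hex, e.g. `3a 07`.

85 4f 49 00

cnt (2b) val=1 bits=0x1 at bit 0: 0x00000001
kind (18b) val=152545 bits=0x253e1 at bit 2: 0x00094f85
lvl (8b) val=4 bits=0x4 at bit 20: 0x00494f85
slot (4b) val=0 bits=0x0 at bit 28: 0x00494f85
word = 0x00494f85 → little-endian bytes:
  [0]=0x85  [1]=0x4f  [2]=0x49  [3]=0x00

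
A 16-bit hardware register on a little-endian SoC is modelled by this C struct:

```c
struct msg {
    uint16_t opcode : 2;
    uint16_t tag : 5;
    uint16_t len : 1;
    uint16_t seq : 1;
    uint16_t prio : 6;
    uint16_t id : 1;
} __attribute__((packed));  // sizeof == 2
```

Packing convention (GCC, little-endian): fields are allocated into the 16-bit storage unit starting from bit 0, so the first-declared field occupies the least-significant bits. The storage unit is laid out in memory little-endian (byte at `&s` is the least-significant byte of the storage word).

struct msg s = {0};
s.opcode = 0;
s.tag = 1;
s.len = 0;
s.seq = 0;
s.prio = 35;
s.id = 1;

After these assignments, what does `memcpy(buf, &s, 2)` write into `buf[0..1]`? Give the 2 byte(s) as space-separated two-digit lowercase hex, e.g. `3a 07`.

[0+:2] opcode=0 & 0x3 = 0x0; word=0x0000
[2+:5] tag=1 & 0x1f = 0x1; word=0x0004
[7+:1] len=0 & 0x1 = 0x0; word=0x0004
[8+:1] seq=0 & 0x1 = 0x0; word=0x0004
[9+:6] prio=35 & 0x3f = 0x23; word=0x4604
[15+:1] id=1 & 0x1 = 0x1; word=0xc604
word = 0xc604 → little-endian bytes:
  [0]=0x04  [1]=0xc6

04 c6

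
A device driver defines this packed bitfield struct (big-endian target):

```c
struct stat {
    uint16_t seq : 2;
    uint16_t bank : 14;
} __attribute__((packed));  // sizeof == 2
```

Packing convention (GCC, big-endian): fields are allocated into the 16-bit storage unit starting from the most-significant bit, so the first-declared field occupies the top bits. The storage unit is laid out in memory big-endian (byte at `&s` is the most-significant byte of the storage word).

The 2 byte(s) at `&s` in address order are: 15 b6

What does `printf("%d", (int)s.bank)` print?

5558

[0]=0x15 [1]=0xb6 (big-endian) → word 0x15b6
seq:2 @ bit 14 → (0x15b6>>14)&0x3 = 0x0
bank:14 @ bit 0 → (0x15b6>>0)&0x3fff = 0x15b6  ←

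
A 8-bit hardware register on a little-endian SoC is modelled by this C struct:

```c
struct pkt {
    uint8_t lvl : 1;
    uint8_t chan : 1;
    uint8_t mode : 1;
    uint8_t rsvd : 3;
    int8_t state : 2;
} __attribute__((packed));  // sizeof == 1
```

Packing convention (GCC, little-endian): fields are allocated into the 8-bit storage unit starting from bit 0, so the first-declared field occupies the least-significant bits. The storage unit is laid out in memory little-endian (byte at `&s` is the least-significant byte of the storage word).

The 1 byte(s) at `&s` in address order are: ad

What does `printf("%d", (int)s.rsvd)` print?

5

[0]=0xad (little-endian) → word 0xad
lvl:1 @ bit 0 → (0xad>>0)&0x1 = 0x1
chan:1 @ bit 1 → (0xad>>1)&0x1 = 0x0
mode:1 @ bit 2 → (0xad>>2)&0x1 = 0x1
rsvd:3 @ bit 3 → (0xad>>3)&0x7 = 0x5  ←
state:2 @ bit 6 → (0xad>>6)&0x3 = 0x2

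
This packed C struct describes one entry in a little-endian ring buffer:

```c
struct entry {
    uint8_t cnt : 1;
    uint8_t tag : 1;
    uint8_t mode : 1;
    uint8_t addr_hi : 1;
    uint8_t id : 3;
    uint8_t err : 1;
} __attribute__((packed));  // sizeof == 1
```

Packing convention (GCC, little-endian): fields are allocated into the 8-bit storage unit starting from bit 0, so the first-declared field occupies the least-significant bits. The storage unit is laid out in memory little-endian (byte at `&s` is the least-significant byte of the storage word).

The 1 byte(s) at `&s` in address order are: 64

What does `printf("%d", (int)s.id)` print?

6

[0]=0x64 (little-endian) → word 0x64
cnt:1 @ bit 0 → (0x64>>0)&0x1 = 0x0
tag:1 @ bit 1 → (0x64>>1)&0x1 = 0x0
mode:1 @ bit 2 → (0x64>>2)&0x1 = 0x1
addr_hi:1 @ bit 3 → (0x64>>3)&0x1 = 0x0
id:3 @ bit 4 → (0x64>>4)&0x7 = 0x6  ←
err:1 @ bit 7 → (0x64>>7)&0x1 = 0x0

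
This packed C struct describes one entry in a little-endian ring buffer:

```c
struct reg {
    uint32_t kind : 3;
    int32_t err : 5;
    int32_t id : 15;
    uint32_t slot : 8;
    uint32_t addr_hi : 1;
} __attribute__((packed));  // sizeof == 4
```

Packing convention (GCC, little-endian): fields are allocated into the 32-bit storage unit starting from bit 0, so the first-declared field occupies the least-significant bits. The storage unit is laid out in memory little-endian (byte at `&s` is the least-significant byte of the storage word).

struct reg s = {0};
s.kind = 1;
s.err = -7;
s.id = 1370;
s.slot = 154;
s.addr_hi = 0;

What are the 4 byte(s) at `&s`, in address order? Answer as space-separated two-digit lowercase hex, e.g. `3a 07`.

c9 5a 05 4d

kind (3b) val=1 bits=0x1 at bit 0: 0x00000001
err (5b) val=-7 bits=0x19 at bit 3: 0x000000c9
id (15b) val=1370 bits=0x55a at bit 8: 0x00055ac9
slot (8b) val=154 bits=0x9a at bit 23: 0x4d055ac9
addr_hi (1b) val=0 bits=0x0 at bit 31: 0x4d055ac9
word = 0x4d055ac9 → little-endian bytes:
  [0]=0xc9  [1]=0x5a  [2]=0x05  [3]=0x4d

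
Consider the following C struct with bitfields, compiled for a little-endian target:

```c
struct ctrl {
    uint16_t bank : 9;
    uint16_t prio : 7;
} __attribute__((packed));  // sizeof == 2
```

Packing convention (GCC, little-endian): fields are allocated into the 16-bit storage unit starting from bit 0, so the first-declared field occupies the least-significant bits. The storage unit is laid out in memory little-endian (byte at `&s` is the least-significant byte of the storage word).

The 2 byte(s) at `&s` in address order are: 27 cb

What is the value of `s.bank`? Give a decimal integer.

[0]=0x27 [1]=0xcb (little-endian) → word 0xcb27
bank [0+:9] = (word>>0) & 0x1ff = 295  ←
prio [9+:7] = (word>>9) & 0x7f = 101

295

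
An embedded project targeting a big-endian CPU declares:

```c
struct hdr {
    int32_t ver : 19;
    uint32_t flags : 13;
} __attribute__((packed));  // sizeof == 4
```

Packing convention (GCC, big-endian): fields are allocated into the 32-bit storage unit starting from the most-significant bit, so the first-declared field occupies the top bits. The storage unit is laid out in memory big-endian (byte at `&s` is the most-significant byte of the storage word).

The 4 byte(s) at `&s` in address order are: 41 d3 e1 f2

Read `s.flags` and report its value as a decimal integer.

498

[0]=0x41 [1]=0xd3 [2]=0xe1 [3]=0xf2 (big-endian) → word 0x41d3e1f2
ver [13+:19] = (word>>13) & 0x7ffff = 134815
flags [0+:13] = (word>>0) & 0x1fff = 498  ←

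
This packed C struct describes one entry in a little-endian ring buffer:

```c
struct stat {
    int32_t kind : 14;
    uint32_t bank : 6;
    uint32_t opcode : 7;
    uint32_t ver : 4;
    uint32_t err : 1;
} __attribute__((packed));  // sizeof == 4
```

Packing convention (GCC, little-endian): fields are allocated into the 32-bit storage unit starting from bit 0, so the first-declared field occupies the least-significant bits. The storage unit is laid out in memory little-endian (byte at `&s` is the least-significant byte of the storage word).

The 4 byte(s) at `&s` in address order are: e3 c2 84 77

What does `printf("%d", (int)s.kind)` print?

[0]=0xe3 [1]=0xc2 [2]=0x84 [3]=0x77 (little-endian) → word 0x7784c2e3
kind:14 @ bit 0 → (0x7784c2e3>>0)&0x3fff = 0x2e3  ←
bank:6 @ bit 14 → (0x7784c2e3>>14)&0x3f = 0x13
opcode:7 @ bit 20 → (0x7784c2e3>>20)&0x7f = 0x78
ver:4 @ bit 27 → (0x7784c2e3>>27)&0xf = 0xe
err:1 @ bit 31 → (0x7784c2e3>>31)&0x1 = 0x0
kind signed 14b, MSB=0: value = 739

739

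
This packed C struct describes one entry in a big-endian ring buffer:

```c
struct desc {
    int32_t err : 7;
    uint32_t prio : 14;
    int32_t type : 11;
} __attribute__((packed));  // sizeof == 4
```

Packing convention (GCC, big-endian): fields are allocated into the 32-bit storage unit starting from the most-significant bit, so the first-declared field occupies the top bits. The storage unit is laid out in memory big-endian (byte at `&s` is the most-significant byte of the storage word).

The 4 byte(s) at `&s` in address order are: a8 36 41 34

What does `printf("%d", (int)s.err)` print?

[0]=0xa8 [1]=0x36 [2]=0x41 [3]=0x34 (big-endian) → word 0xa8364134
err:7 @ bit 25 → (0xa8364134>>25)&0x7f = 0x54  ←
prio:14 @ bit 11 → (0xa8364134>>11)&0x3fff = 0x6c8
type:11 @ bit 0 → (0xa8364134>>0)&0x7ff = 0x134
err signed 7b, MSB=1: 84 - 128 = -44

-44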